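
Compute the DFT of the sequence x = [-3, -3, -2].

X[k] = Σ(n=0 to 2) x[n] · ω_3^(nk)
where ω_3 = e^(-2πi/3)

Computing each X[k]:
X[0] = -8
X[1] = -0.5000+0.8660i
X[2] = -0.5000-0.8660i

X = [-8, -0.5000+0.8660i, -0.5000-0.8660i]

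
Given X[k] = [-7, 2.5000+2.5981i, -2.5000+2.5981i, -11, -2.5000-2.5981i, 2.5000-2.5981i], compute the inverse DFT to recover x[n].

x[n] = (1/6) Σ(k=0 to 5) X[k] · e^(2πikn/6)

Computing each x[n]:
x[0] = -3
x[1] = 0
x[2] = -3
x[3] = -1
x[4] = -3
x[5] = 3

x = [-3, 0, -3, -1, -3, 3]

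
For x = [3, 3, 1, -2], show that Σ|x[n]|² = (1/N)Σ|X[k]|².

Time domain:
Σ|x[n]|² = |3|² + |3|² + |1|² + |-2|² = 23.0000

Frequency domain:
(1/4)Σ|X[k]|² = (1/4)(|5|² + |2-5i|² + |3|² + |2+5i|²) = (1/4)·92.0000 = 23.0000

Both sides agree, confirming Parseval's theorem.

Σ|x[n]|² = (1/N)Σ|X[k]|² = 23.0000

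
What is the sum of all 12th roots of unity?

Sum of all nth roots of unity equals 0 for n > 1 (geometric series with r ≠ 1).

0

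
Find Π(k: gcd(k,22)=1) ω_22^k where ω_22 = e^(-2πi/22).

The primitive 22nd roots of unity are ω_22^k for k coprime to 22: k ∈ {1, 3, 5, 7, 9, 13, 15, 17, 19, 21}
Their product equals the constant term of the cyclotomic polynomial Φ_22(x) up to sign.
For n ≥ 3, the product of all primitive nth roots of unity is 1. (For n=1 it is 1; for n=2 it is -1.)

1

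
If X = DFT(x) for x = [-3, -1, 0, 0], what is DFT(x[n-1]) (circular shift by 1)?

Time shift by 1: X_shifted[k] = ω_4^(1k) · X[k]
Shifted x = [0, -3, -1, 0]

DFT(x[n-1]) = [-4, 1+3i, 2, 1-3i]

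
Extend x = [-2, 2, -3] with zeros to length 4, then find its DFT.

Original 3-point DFT: [-3, -1.5000-4.3301i, -1.5000+4.3301i]
Zero-padded 4-point DFT provides frequency interpolation.

DFT_4([x, 0, ...]) = [-3, 1-2i, -7, 1+2i]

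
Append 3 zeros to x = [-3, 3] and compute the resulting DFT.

Original 2-point DFT: [0, -6]
Zero-padded 5-point DFT provides frequency interpolation.

DFT_5([x, 0, ...]) = [0, -2.0729-2.8532i, -5.4271-1.7634i, -5.4271+1.7634i, -2.0729+2.8532i]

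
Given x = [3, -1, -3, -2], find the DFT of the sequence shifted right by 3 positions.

Time shift by 3: X_shifted[k] = ω_4^(3k) · X[k]
Shifted x = [-1, -3, -2, 3]

DFT(x[n-3]) = [-3, 1+6i, -3, 1-6i]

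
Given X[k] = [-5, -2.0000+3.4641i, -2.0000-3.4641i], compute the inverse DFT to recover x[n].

x[n] = (1/3) Σ(k=0 to 2) X[k] · e^(2πikn/3)

Computing each x[n]:
x[0] = -3
x[1] = -3
x[2] = 1

x = [-3, -3, 1]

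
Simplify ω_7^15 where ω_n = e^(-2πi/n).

Since ω_7^7 = 1, powers reduce modulo 7.
15 mod 7 = 1
So ω_7^15 = ω_7^1 = e^(-2πi·1/7)

ω_7^15 = ω_7^1 = 0.6235-0.7818i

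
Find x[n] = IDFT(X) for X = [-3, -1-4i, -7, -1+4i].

x[n] = (1/4) Σ(k=0 to 3) X[k] · e^(2πikn/4)

Computing each x[n]:
x[0] = -3
x[1] = 3
x[2] = -2
x[3] = -1

x = [-3, 3, -2, -1]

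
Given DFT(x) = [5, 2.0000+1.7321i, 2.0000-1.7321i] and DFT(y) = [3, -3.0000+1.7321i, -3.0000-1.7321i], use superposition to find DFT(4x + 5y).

By linearity: DFT(4x + 5y) = 4·DFT(x) + 5·DFT(y)
= 4·[5, 2.0000+1.7321i, 2.0000-1.7321i] + 5·[3, -3.0000+1.7321i, -3.0000-1.7321i]

Computing element-wise:
Z[0] = 4·(5) + 5·(3) = 35
Z[1] = 4·(2.0000+1.7321i) + 5·(-3.0000+1.7321i) = -7.0000+15.5889i
Z[2] = 4·(2.0000-1.7321i) + 5·(-3.0000-1.7321i) = -7.0000-15.5889i

DFT(4x + 5y) = 4·X + 5·Y = [35, -7.0000+15.5889i, -7.0000-15.5889i]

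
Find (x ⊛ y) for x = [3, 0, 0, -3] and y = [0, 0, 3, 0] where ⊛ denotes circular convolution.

(x ⊛ y)[n] = Σ(m=0 to 3) x[m] · y[(n-m) mod 4]

Computing each output sample:
(x ⊛ y)[0] = 0
(x ⊛ y)[1] = -9
(x ⊛ y)[2] = 9
(x ⊛ y)[3] = 0

x ⊛ y = [0, -9, 9, 0]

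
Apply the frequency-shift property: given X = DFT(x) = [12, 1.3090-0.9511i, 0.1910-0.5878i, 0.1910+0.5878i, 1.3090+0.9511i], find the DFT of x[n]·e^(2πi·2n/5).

Modulation property: DFT(ω_5^(-2n)·x[n]) = X[(k-2) mod 5], so circularly shift X by 2 positions.

X[k-2] = [0.1910+0.5878i, 1.3090+0.9511i, 12, 1.3090-0.9511i, 0.1910-0.5878i]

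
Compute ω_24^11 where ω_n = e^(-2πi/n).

ω_24^11 = e^(-2πi·11/24)
= cos(-2π·11/24) + i·sin(-2π·11/24)
= cos(-22π/24) + i·sin(-22π/24)

ω_24^11 = cos(-22π/24) + i·sin(-22π/24) = -0.9659-0.2588i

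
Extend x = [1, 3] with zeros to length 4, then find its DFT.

Original 2-point DFT: [4, -2]
Zero-padded 4-point DFT provides frequency interpolation.

DFT_4([x, 0, ...]) = [4, 1-3i, -2, 1+3i]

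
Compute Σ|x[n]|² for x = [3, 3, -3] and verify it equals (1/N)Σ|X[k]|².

Time domain:
Σ|x[n]|² = |3|² + |3|² + |-3|² = 27.0000

Frequency domain:
(1/3)Σ|X[k]|² = (1/3)(|3|² + |3.0000-5.1962i|² + |3.0000+5.1962i|²) = (1/3)·81.0000 = 27.0000

Both sides agree, confirming Parseval's theorem.

Σ|x[n]|² = (1/N)Σ|X[k]|² = 27.0000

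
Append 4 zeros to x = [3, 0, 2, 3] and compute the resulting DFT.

Original 4-point DFT: [8, 1+3i, 2, 1-3i]
Zero-padded 8-point DFT provides frequency interpolation.

DFT_8([x, 0, ...]) = [8, 0.8787-4.1213i, 1+3i, 5.1213-0.1213i, 2, 5.1213+0.1213i, 1-3i, 0.8787+4.1213i]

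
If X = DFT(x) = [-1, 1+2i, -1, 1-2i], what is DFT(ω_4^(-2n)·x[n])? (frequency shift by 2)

Modulation property: DFT(ω_4^(-2n)·x[n]) = X[(k-2) mod 4], so circularly shift X by 2 positions.

X[k-2] = [-1, 1-2i, -1, 1+2i]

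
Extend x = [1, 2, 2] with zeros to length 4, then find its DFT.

Original 3-point DFT: [5, -1, -1]
Zero-padded 4-point DFT provides frequency interpolation.

DFT_4([x, 0, ...]) = [5, -1-2i, 1, -1+2i]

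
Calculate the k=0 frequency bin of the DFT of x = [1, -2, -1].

X[0] = Σ(n=0 to 2) x[n] · ω_3^0 = Σ x[n]
= (1) + (-2) + (-1)

X[0] = -2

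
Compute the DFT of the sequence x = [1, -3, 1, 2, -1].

X[k] = Σ(n=0 to 4) x[n] · ω_5^(nk)
where ω_5 = e^(-2πi/5)

Computing each X[k]:
X[0] = 0
X[1] = -2.6631+2.4899i
X[2] = 5.1631+0.2245i
X[3] = 5.1631-0.2245i
X[4] = -2.6631-2.4899i

X = [0, -2.6631+2.4899i, 5.1631+0.2245i, 5.1631-0.2245i, -2.6631-2.4899i]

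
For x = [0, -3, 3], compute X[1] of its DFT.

X[1] = Σ(n=0 to 2) x[n] · ω_3^(1n) where ω_3 = e^(-2πi/3)
= (0)·ω_3^0 + (-3)·ω_3^1 + (3)·ω_3^2

X[1] = 5.1962i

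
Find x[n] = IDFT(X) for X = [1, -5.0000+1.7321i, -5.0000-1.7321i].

x[n] = (1/3) Σ(k=0 to 2) X[k] · e^(2πikn/3)

Computing each x[n]:
x[0] = -3
x[1] = 1
x[2] = 3

x = [-3, 1, 3]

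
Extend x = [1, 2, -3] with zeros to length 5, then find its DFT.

Original 3-point DFT: [0, 1.5000-4.3301i, 1.5000+4.3301i]
Zero-padded 5-point DFT provides frequency interpolation.

DFT_5([x, 0, ...]) = [0, 4.0451-0.1388i, -1.5451-4.0287i, -1.5451+4.0287i, 4.0451+0.1388i]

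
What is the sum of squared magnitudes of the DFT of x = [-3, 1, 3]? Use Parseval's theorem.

Parseval: Σ|x[n]|² = (1/N)Σ|X[k]|², so Σ|X[k]|² = N·Σ|x[n]|² = 3·19.0000

Σ|X[k]|² = N·Σ|x[n]|² = 3·19.0000 = 57.0000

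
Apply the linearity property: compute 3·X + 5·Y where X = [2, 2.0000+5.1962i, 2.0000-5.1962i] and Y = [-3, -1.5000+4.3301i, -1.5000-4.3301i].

By linearity: DFT(3x + 5y) = 3·DFT(x) + 5·DFT(y)
= 3·[2, 2.0000+5.1962i, 2.0000-5.1962i] + 5·[-3, -1.5000+4.3301i, -1.5000-4.3301i]

Computing element-wise:
Z[0] = 3·(2) + 5·(-3) = -9
Z[1] = 3·(2.0000+5.1962i) + 5·(-1.5000+4.3301i) = -1.5000+37.2391i
Z[2] = 3·(2.0000-5.1962i) + 5·(-1.5000-4.3301i) = -1.5000-37.2391i

DFT(3x + 5y) = 3·X + 5·Y = [-9, -1.5000+37.2391i, -1.5000-37.2391i]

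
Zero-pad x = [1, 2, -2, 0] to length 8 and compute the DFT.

Original 4-point DFT: [1, 3-2i, -3, 3+2i]
Zero-padded 8-point DFT provides frequency interpolation.

DFT_8([x, 0, ...]) = [1, 2.4142+0.5858i, 3-2i, -0.4142-3.4142i, -3, -0.4142+3.4142i, 3+2i, 2.4142-0.5858i]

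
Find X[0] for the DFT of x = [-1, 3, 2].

X[0] = Σ(n=0 to 2) x[n] · ω_3^0 = Σ x[n]
= (-1) + (3) + (2)

X[0] = 4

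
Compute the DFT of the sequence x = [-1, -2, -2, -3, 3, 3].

X[k] = Σ(n=0 to 5) x[n] · ω_6^(nk)
where ω_6 = e^(-2πi/6)

Computing each X[k]:
X[0] = -2
X[1] = 2.0000+8.6603i
X[2] = -5
X[3] = 2
X[4] = -5
X[5] = 2.0000-8.6603i

X = [-2, 2.0000+8.6603i, -5, 2, -5, 2.0000-8.6603i]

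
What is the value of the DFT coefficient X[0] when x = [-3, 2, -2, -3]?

X[0] = Σ(n=0 to 3) x[n] · ω_4^0 = Σ x[n]
= (-3) + (2) + (-2) + (-3)

X[0] = -6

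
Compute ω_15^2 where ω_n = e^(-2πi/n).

ω_15^2 = e^(-2πi·2/15)
= cos(-2π·2/15) + i·sin(-2π·2/15)
= cos(-4π/15) + i·sin(-4π/15)

ω_15^2 = cos(-4π/15) + i·sin(-4π/15) = 0.6691-0.7431i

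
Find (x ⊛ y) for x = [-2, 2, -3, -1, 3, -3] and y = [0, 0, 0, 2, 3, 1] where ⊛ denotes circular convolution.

(x ⊛ y)[n] = Σ(m=0 to 5) x[m] · y[(n-m) mod 6]

Computing each output sample:
(x ⊛ y)[0] = -9
(x ⊛ y)[1] = 0
(x ⊛ y)[2] = 2
(x ⊛ y)[3] = -10
(x ⊛ y)[4] = -5
(x ⊛ y)[5] = -2

x ⊛ y = [-9, 0, 2, -10, -5, -2]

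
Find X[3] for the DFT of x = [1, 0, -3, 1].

X[3] = Σ(n=0 to 3) x[n] · ω_4^(3n) where ω_4 = e^(-2πi/4)
= (1)·ω_4^0 + (0)·ω_4^3 + (-3)·ω_4^6 + (1)·ω_4^9

X[3] = 4-1i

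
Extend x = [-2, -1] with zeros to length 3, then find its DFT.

Original 2-point DFT: [-3, -1]
Zero-padded 3-point DFT provides frequency interpolation.

DFT_3([x, 0, ...]) = [-3, -1.5000+0.8660i, -1.5000-0.8660i]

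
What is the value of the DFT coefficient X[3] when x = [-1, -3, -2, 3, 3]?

X[3] = Σ(n=0 to 4) x[n] · ω_5^(3n) where ω_5 = e^(-2πi/5)
= (-1)·ω_5^0 + (-3)·ω_5^3 + (-2)·ω_5^6 + (3)·ω_5^9 + (3)·ω_5^12

X[3] = -0.6910+1.2286i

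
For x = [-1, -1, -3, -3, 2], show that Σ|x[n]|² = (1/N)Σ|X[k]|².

Time domain:
Σ|x[n]|² = |-1|² + |-1|² + |-3|² + |-3|² + |2|² = 24.0000

Frequency domain:
(1/5)Σ|X[k]|² = (1/5)(|-6|² + |4.1631+2.8532i|² + |-3.6631+1.7634i|² + |-3.6631-1.7634i|² + |4.1631-2.8532i|²) = (1/5)·120.0000 = 24.0000

Both sides agree, confirming Parseval's theorem.

Σ|x[n]|² = (1/N)Σ|X[k]|² = 24.0000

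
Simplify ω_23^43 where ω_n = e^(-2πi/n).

Since ω_23^23 = 1, powers reduce modulo 23.
43 mod 23 = 20
So ω_23^43 = ω_23^20 = e^(-2πi·20/23)

ω_23^43 = ω_23^20 = 0.6826+0.7308i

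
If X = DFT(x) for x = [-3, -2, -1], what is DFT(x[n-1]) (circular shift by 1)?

Time shift by 1: X_shifted[k] = ω_3^(1k) · X[k]
Shifted x = [-1, -3, -2]

DFT(x[n-1]) = [-6, 1.5000+0.8660i, 1.5000-0.8660i]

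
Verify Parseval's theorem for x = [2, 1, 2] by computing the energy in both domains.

Time domain:
Σ|x[n]|² = |2|² + |1|² + |2|² = 9.0000

Frequency domain:
(1/3)Σ|X[k]|² = (1/3)(|5|² + |0.5000+0.8660i|² + |0.5000-0.8660i|²) = (1/3)·27.0000 = 9.0000

Both sides agree, confirming Parseval's theorem.

Σ|x[n]|² = (1/N)Σ|X[k]|² = 9.0000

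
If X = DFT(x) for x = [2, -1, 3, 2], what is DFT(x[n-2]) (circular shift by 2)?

Time shift by 2: X_shifted[k] = ω_4^(2k) · X[k]
Shifted x = [3, 2, 2, -1]

DFT(x[n-2]) = [6, 1-3i, 4, 1+3i]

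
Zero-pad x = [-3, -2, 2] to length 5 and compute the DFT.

Original 3-point DFT: [-3, -3.0000+3.4641i, -3.0000-3.4641i]
Zero-padded 5-point DFT provides frequency interpolation.

DFT_5([x, 0, ...]) = [-3, -5.2361+0.7265i, -0.7639+3.0777i, -0.7639-3.0777i, -5.2361-0.7265i]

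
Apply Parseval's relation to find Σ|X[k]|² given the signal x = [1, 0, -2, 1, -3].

Parseval: Σ|x[n]|² = (1/N)Σ|X[k]|², so Σ|X[k]|² = N·Σ|x[n]|² = 5·15.0000

Σ|X[k]|² = N·Σ|x[n]|² = 5·15.0000 = 75.0000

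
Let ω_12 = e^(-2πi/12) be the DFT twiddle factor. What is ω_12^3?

ω_12^3 = e^(-2πi·3/12)
= cos(-2π·3/12) + i·sin(-2π·3/12)
= cos(-6π/12) + i·sin(-6π/12)

ω_12^3 = cos(-6π/12) + i·sin(-6π/12) = -1i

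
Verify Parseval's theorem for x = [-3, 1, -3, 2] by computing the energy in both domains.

Time domain:
Σ|x[n]|² = |-3|² + |1|² + |-3|² + |2|² = 23.0000

Frequency domain:
(1/4)Σ|X[k]|² = (1/4)(|-3|² + |1i|² + |-9|² + |-1i|²) = (1/4)·92.0000 = 23.0000

Both sides agree, confirming Parseval's theorem.

Σ|x[n]|² = (1/N)Σ|X[k]|² = 23.0000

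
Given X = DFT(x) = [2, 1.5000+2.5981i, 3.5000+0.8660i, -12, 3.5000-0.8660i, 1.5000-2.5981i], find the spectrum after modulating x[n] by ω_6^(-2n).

Modulation property: DFT(ω_6^(-2n)·x[n]) = X[(k-2) mod 6], so circularly shift X by 2 positions.

X[k-2] = [3.5000-0.8660i, 1.5000-2.5981i, 2, 1.5000+2.5981i, 3.5000+0.8660i, -12]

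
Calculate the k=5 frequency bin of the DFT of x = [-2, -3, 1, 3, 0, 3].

X[5] = Σ(n=0 to 5) x[n] · ω_6^(5n) where ω_6 = e^(-2πi/6)
= (-2)·ω_6^0 + (-3)·ω_6^5 + (1)·ω_6^10 + (3)·ω_6^15 + (0)·ω_6^20 + (3)·ω_6^25

X[5] = -5.5000-4.3301i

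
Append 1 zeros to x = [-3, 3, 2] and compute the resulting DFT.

Original 3-point DFT: [2, -5.5000-0.8660i, -5.5000+0.8660i]
Zero-padded 4-point DFT provides frequency interpolation.

DFT_4([x, 0, ...]) = [2, -5-3i, -4, -5+3i]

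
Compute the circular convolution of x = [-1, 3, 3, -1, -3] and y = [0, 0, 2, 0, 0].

(x ⊛ y)[n] = Σ(m=0 to 4) x[m] · y[(n-m) mod 5]

Computing each output sample:
(x ⊛ y)[0] = -2
(x ⊛ y)[1] = -6
(x ⊛ y)[2] = -2
(x ⊛ y)[3] = 6
(x ⊛ y)[4] = 6

x ⊛ y = [-2, -6, -2, 6, 6]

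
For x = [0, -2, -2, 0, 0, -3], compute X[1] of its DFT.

X[1] = Σ(n=0 to 5) x[n] · ω_6^(1n) where ω_6 = e^(-2πi/6)
= (0)·ω_6^0 + (-2)·ω_6^1 + (-2)·ω_6^2 + (0)·ω_6^3 + (0)·ω_6^4 + (-3)·ω_6^5

X[1] = -1.5000+0.8660i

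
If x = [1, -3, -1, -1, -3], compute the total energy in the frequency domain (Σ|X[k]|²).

Parseval: Σ|x[n]|² = (1/N)Σ|X[k]|², so Σ|X[k]|² = N·Σ|x[n]|² = 5·21.0000

Σ|X[k]|² = N·Σ|x[n]|² = 5·21.0000 = 105.0000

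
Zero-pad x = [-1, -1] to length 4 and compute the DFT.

Original 2-point DFT: [-2, 0]
Zero-padded 4-point DFT provides frequency interpolation.

DFT_4([x, 0, ...]) = [-2, -1+1i, 0, -1-1i]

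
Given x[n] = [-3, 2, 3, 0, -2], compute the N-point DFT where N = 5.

X[k] = Σ(n=0 to 4) x[n] · ω_5^(nk)
where ω_5 = e^(-2πi/5)

Computing each X[k]:
X[0] = 0
X[1] = -5.4271-5.5676i
X[2] = -2.0729+0.5020i
X[3] = -2.0729-0.5020i
X[4] = -5.4271+5.5676i

X = [0, -5.4271-5.5676i, -2.0729+0.5020i, -2.0729-0.5020i, -5.4271+5.5676i]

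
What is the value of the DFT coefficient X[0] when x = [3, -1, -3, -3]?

X[0] = Σ(n=0 to 3) x[n] · ω_4^0 = Σ x[n]
= (3) + (-1) + (-3) + (-3)

X[0] = -4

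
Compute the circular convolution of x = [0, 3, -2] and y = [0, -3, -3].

(x ⊛ y)[n] = Σ(m=0 to 2) x[m] · y[(n-m) mod 3]

Computing each output sample:
(x ⊛ y)[0] = -3
(x ⊛ y)[1] = 6
(x ⊛ y)[2] = -9

x ⊛ y = [-3, 6, -9]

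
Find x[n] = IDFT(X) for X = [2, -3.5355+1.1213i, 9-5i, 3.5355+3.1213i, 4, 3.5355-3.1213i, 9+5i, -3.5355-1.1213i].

x[n] = (1/8) Σ(k=0 to 7) X[k] · e^(2πikn/8)

Computing each x[n]:
x[0] = 3
x[1] = -1
x[2] = -1
x[3] = -1
x[4] = 3
x[5] = 3
x[6] = -2
x[7] = -2

x = [3, -1, -1, -1, 3, 3, -2, -2]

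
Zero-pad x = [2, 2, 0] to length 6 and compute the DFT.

Original 3-point DFT: [4, 1.0000-1.7321i, 1.0000+1.7321i]
Zero-padded 6-point DFT provides frequency interpolation.

DFT_6([x, 0, ...]) = [4, 3.0000-1.7321i, 1.0000-1.7321i, 0, 1.0000+1.7321i, 3.0000+1.7321i]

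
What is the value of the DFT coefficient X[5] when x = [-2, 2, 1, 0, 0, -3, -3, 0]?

X[5] = Σ(n=0 to 7) x[n] · ω_8^(5n) where ω_8 = e^(-2πi/8)
= (-2)·ω_8^0 + (2)·ω_8^5 + (1)·ω_8^10 + (0)·ω_8^15 + (0)·ω_8^20 + (-3)·ω_8^25 + (-3)·ω_8^30 + (0)·ω_8^35

X[5] = -5.5355-0.4645i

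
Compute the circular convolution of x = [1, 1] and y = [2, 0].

(x ⊛ y)[n] = Σ(m=0 to 1) x[m] · y[(n-m) mod 2]

Computing each output sample:
(x ⊛ y)[0] = 2
(x ⊛ y)[1] = 2

x ⊛ y = [2, 2]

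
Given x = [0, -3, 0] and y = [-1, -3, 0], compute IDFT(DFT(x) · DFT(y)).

(x ⊛ y)[n] = Σ(m=0 to 2) x[m] · y[(n-m) mod 3]

Computing each output sample:
(x ⊛ y)[0] = 0
(x ⊛ y)[1] = 3
(x ⊛ y)[2] = 9

x ⊛ y = [0, 3, 9]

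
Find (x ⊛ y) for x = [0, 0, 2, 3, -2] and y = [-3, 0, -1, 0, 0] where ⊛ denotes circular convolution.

(x ⊛ y)[n] = Σ(m=0 to 4) x[m] · y[(n-m) mod 5]

Computing each output sample:
(x ⊛ y)[0] = -3
(x ⊛ y)[1] = 2
(x ⊛ y)[2] = -6
(x ⊛ y)[3] = -9
(x ⊛ y)[4] = 4

x ⊛ y = [-3, 2, -6, -9, 4]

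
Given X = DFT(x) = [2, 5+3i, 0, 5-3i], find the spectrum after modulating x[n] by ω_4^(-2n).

Modulation property: DFT(ω_4^(-2n)·x[n]) = X[(k-2) mod 4], so circularly shift X by 2 positions.

X[k-2] = [0, 5-3i, 2, 5+3i]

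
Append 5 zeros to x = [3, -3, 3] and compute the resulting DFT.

Original 3-point DFT: [3, 3.0000+5.1962i, 3.0000-5.1962i]
Zero-padded 8-point DFT provides frequency interpolation.

DFT_8([x, 0, ...]) = [3, 0.8787-0.8787i, 3i, 5.1213+5.1213i, 9, 5.1213-5.1213i, -3i, 0.8787+0.8787i]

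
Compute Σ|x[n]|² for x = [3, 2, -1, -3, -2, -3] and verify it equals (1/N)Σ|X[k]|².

Time domain:
Σ|x[n]|² = |3|² + |2|² + |-1|² + |-3|² + |-2|² + |-3|² = 36.0000

Frequency domain:
(1/6)Σ|X[k]|² = (1/6)(|-4|² + |7.0000-5.1962i|² + |2.0000-3.4641i|² + |4|² + |2.0000+3.4641i|² + |7.0000+5.1962i|²) = (1/6)·216.0000 = 36.0000

Both sides agree, confirming Parseval's theorem.

Σ|x[n]|² = (1/N)Σ|X[k]|² = 36.0000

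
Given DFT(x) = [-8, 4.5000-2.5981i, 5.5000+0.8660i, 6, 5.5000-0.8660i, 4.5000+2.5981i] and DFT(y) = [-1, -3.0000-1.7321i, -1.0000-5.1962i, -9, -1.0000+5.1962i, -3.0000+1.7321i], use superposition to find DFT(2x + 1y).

By linearity: DFT(2x + 1y) = 2·DFT(x) + 1·DFT(y)
= 2·[-8, 4.5000-2.5981i, 5.5000+0.8660i, 6, 5.5000-0.8660i, 4.5000+2.5981i] + 1·[-1, -3.0000-1.7321i, -1.0000-5.1962i, -9, -1.0000+5.1962i, -3.0000+1.7321i]

Computing element-wise:
Z[0] = 2·(-8) + 1·(-1) = -17
Z[1] = 2·(4.5000-2.5981i) + 1·(-3.0000-1.7321i) = 6.0000-6.9283i
Z[2] = 2·(5.5000+0.8660i) + 1·(-1.0000-5.1962i) = 10.0000-3.4642i
Z[3] = 2·(6) + 1·(-9) = 3
Z[4] = 2·(5.5000-0.8660i) + 1·(-1.0000+5.1962i) = 10.0000+3.4642i
Z[5] = 2·(4.5000+2.5981i) + 1·(-3.0000+1.7321i) = 6.0000+6.9283i

DFT(2x + 1y) = 2·X + 1·Y = [-17, 6.0000-6.9283i, 10.0000-3.4642i, 3, 10.0000+3.4642i, 6.0000+6.9283i]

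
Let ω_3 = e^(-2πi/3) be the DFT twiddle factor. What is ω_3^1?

ω_3^1 = e^(-2πi·1/3)
= cos(-2π·1/3) + i·sin(-2π·1/3)
= cos(-2π/3) + i·sin(-2π/3)

ω_3^1 = cos(-2π/3) + i·sin(-2π/3) = -0.5000-0.8660i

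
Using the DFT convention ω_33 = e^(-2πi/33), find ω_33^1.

ω_33^1 = e^(-2πi·1/33)
= cos(-2π·1/33) + i·sin(-2π·1/33)
= cos(-2π/33) + i·sin(-2π/33)

ω_33^1 = cos(-2π/33) + i·sin(-2π/33) = 0.9819-0.1893i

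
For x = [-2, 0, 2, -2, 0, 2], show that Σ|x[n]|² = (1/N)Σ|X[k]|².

Time domain:
Σ|x[n]|² = |-2|² + |0|² + |2|² + |-2|² + |0|² + |2|² = 16.0000

Frequency domain:
(1/6)Σ|X[k]|² = (1/6)(|0|² + |0|² + |-6.0000+3.4641i|² + |0|² + |-6.0000-3.4641i|² + |0|²) = (1/6)·96.0000 = 16.0000

Both sides agree, confirming Parseval's theorem.

Σ|x[n]|² = (1/N)Σ|X[k]|² = 16.0000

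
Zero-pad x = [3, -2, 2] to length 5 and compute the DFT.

Original 3-point DFT: [3, 3.0000+3.4641i, 3.0000-3.4641i]
Zero-padded 5-point DFT provides frequency interpolation.

DFT_5([x, 0, ...]) = [3, 0.7639+0.7265i, 5.2361+3.0777i, 5.2361-3.0777i, 0.7639-0.7265i]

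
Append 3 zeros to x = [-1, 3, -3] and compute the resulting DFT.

Original 3-point DFT: [-1, -1.0000-5.1962i, -1.0000+5.1962i]
Zero-padded 6-point DFT provides frequency interpolation.

DFT_6([x, 0, ...]) = [-1, 2, -1.0000-5.1962i, -7, -1.0000+5.1962i, 2]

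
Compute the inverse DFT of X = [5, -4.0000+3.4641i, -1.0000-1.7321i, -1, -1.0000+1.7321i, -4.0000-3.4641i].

x[n] = (1/6) Σ(k=0 to 5) X[k] · e^(2πikn/6)

Computing each x[n]:
x[0] = -1
x[1] = 0
x[2] = 0
x[3] = 2
x[4] = 3
x[5] = 1

x = [-1, 0, 0, 2, 3, 1]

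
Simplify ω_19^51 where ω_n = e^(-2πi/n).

Since ω_19^19 = 1, powers reduce modulo 19.
51 mod 19 = 13
So ω_19^51 = ω_19^13 = e^(-2πi·13/19)

ω_19^51 = ω_19^13 = -0.4017+0.9158i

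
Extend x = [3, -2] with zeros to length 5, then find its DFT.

Original 2-point DFT: [1, 5]
Zero-padded 5-point DFT provides frequency interpolation.

DFT_5([x, 0, ...]) = [1, 2.3820+1.9021i, 4.6180+1.1756i, 4.6180-1.1756i, 2.3820-1.9021i]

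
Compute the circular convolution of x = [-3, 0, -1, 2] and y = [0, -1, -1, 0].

(x ⊛ y)[n] = Σ(m=0 to 3) x[m] · y[(n-m) mod 4]

Computing each output sample:
(x ⊛ y)[0] = -1
(x ⊛ y)[1] = 1
(x ⊛ y)[2] = 3
(x ⊛ y)[3] = 1

x ⊛ y = [-1, 1, 3, 1]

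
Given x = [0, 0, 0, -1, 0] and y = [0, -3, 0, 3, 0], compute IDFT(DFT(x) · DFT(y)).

(x ⊛ y)[n] = Σ(m=0 to 4) x[m] · y[(n-m) mod 5]

Computing each output sample:
(x ⊛ y)[0] = 0
(x ⊛ y)[1] = -3
(x ⊛ y)[2] = 0
(x ⊛ y)[3] = 0
(x ⊛ y)[4] = 3

x ⊛ y = [0, -3, 0, 0, 3]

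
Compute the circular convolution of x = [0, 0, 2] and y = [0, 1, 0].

(x ⊛ y)[n] = Σ(m=0 to 2) x[m] · y[(n-m) mod 3]

Computing each output sample:
(x ⊛ y)[0] = 2
(x ⊛ y)[1] = 0
(x ⊛ y)[2] = 0

x ⊛ y = [2, 0, 0]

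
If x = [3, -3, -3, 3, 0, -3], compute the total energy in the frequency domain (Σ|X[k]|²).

Parseval: Σ|x[n]|² = (1/N)Σ|X[k]|², so Σ|X[k]|² = N·Σ|x[n]|² = 6·45.0000

Σ|X[k]|² = N·Σ|x[n]|² = 6·45.0000 = 270.0000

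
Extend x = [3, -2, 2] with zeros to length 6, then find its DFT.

Original 3-point DFT: [3, 3.0000+3.4641i, 3.0000-3.4641i]
Zero-padded 6-point DFT provides frequency interpolation.

DFT_6([x, 0, ...]) = [3, 1, 3.0000+3.4641i, 7, 3.0000-3.4641i, 1]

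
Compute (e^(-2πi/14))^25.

Since ω_14^14 = 1, powers reduce modulo 14.
25 mod 14 = 11
So ω_14^25 = ω_14^11 = e^(-2πi·11/14)

ω_14^25 = ω_14^11 = 0.2225+0.9749i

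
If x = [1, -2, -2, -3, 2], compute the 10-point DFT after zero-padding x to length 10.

Original 5-point DFT: [-4, 5.0451+3.2164i, -0.5451+3.3022i, -0.5451-3.3022i, 5.0451-3.2164i]
Zero-padded 10-point DFT provides frequency interpolation.

DFT_10([x, 0, ...]) = [-4, -1.9271+4.7553i, 5.0451+3.2164i, 1.4271-2.9389i, -0.5451+3.3022i, 6, -0.5451-3.3022i, 1.4271+2.9389i, 5.0451-3.2164i, -1.9271-4.7553i]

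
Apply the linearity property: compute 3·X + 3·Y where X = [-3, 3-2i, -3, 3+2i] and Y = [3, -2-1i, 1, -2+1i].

By linearity: DFT(3x + 3y) = 3·DFT(x) + 3·DFT(y)
= 3·[-3, 3-2i, -3, 3+2i] + 3·[3, -2-1i, 1, -2+1i]

Computing element-wise:
Z[0] = 3·(-3) + 3·(3) = 0
Z[1] = 3·(3-2i) + 3·(-2-1i) = 3-9i
Z[2] = 3·(-3) + 3·(1) = -6
Z[3] = 3·(3+2i) + 3·(-2+1i) = 3+9i

DFT(3x + 3y) = 3·X + 3·Y = [0, 3-9i, -6, 3+9i]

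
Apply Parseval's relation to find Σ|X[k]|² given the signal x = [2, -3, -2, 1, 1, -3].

Parseval: Σ|x[n]|² = (1/N)Σ|X[k]|², so Σ|X[k]|² = N·Σ|x[n]|² = 6·28.0000

Σ|X[k]|² = N·Σ|x[n]|² = 6·28.0000 = 168.0000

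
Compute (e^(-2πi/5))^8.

Since ω_5^5 = 1, powers reduce modulo 5.
8 mod 5 = 3
So ω_5^8 = ω_5^3 = e^(-2πi·3/5)

ω_5^8 = ω_5^3 = -0.8090+0.5878i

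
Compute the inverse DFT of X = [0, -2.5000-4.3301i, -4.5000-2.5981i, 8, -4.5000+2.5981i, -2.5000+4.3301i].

x[n] = (1/6) Σ(k=0 to 5) X[k] · e^(2πikn/6)

Computing each x[n]:
x[0] = -1
x[1] = 1
x[2] = 3
x[3] = -2
x[4] = 2
x[5] = -3

x = [-1, 1, 3, -2, 2, -3]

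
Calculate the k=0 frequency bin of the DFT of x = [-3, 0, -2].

X[0] = Σ(n=0 to 2) x[n] · ω_3^0 = Σ x[n]
= (-3) + (0) + (-2)

X[0] = -5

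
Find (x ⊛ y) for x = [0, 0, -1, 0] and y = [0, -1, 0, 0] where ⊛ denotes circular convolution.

(x ⊛ y)[n] = Σ(m=0 to 3) x[m] · y[(n-m) mod 4]

Computing each output sample:
(x ⊛ y)[0] = 0
(x ⊛ y)[1] = 0
(x ⊛ y)[2] = 0
(x ⊛ y)[3] = 1

x ⊛ y = [0, 0, 0, 1]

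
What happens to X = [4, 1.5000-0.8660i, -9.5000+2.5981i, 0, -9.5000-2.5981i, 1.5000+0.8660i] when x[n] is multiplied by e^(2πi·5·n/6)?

Modulation property: DFT(ω_6^(-5n)·x[n]) = X[(k-5) mod 6], so circularly shift X by 5 positions.

X[k-5] = [1.5000-0.8660i, -9.5000+2.5981i, 0, -9.5000-2.5981i, 1.5000+0.8660i, 4]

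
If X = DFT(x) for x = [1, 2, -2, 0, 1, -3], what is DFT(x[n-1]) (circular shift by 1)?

Time shift by 1: X_shifted[k] = ω_6^(1k) · X[k]
Shifted x = [-3, 1, 2, -2, 0, 1]

DFT(x[n-1]) = [-1, -1.0000-1.7321i, -7.0000+1.7321i, -1, -7.0000-1.7321i, -1.0000+1.7321i]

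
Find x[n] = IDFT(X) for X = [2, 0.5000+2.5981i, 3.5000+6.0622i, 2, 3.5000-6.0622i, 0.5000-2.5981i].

x[n] = (1/6) Σ(k=0 to 5) X[k] · e^(2πikn/6)

Computing each x[n]:
x[0] = 2
x[1] = -3
x[2] = 1
x[3] = 1
x[4] = -1
x[5] = 2

x = [2, -3, 1, 1, -1, 2]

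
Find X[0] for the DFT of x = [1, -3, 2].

X[0] = Σ(n=0 to 2) x[n] · ω_3^0 = Σ x[n]
= (1) + (-3) + (2)

X[0] = 0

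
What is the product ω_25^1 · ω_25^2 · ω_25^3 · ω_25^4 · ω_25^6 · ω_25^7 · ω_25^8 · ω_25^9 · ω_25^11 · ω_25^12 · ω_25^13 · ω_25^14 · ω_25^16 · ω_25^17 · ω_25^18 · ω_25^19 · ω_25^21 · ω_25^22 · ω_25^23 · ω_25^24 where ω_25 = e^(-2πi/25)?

The primitive 25th roots of unity are ω_25^k for k coprime to 25: k ∈ {1, 2, 3, 4, 6, 7, 8, 9, 11, 12, 13, 14, 16, 17, 18, 19, 21, 22, 23, 24}
Their product equals the constant term of the cyclotomic polynomial Φ_25(x) up to sign.
For n ≥ 3, the product of all primitive nth roots of unity is 1. (For n=1 it is 1; for n=2 it is -1.)

1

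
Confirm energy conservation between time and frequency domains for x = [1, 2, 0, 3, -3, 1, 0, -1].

Time domain:
Σ|x[n]|² = |1|² + |2|² + |0|² + |3|² + |-3|² + |1|² + |0|² + |-1|² = 25.0000

Frequency domain:
(1/8)Σ|X[k]|² = (1/8)(|3|² + |1.8787-3.5355i|² + |-2-1i|² + |6.1213-3.5355i|² + |-7|² + |6.1213+3.5355i|² + |-2+1i|² + |1.8787+3.5355i|²) = (1/8)·200.0000 = 25.0000

Both sides agree, confirming Parseval's theorem.

Σ|x[n]|² = (1/N)Σ|X[k]|² = 25.0000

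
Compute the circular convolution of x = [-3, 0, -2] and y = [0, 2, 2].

(x ⊛ y)[n] = Σ(m=0 to 2) x[m] · y[(n-m) mod 3]

Computing each output sample:
(x ⊛ y)[0] = -4
(x ⊛ y)[1] = -10
(x ⊛ y)[2] = -6

x ⊛ y = [-4, -10, -6]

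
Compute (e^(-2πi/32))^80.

Since ω_32^32 = 1, powers reduce modulo 32.
80 mod 32 = 16
So ω_32^80 = ω_32^16 = e^(-2πi·16/32)

ω_32^80 = ω_32^16 = -1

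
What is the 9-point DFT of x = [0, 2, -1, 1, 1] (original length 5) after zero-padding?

Original 5-point DFT: [3, 0.9271+0.2245i, -2.4271-2.4899i, -2.4271+2.4899i, 0.9271-0.2245i]
Zero-padded 9-point DFT provides frequency interpolation.

DFT_9([x, 0, ...]) = [3, -0.0813-1.5088i, 1.5530-0.1188i, -3.4641i, -2.9718-1.2080i, -2.9718+1.2080i, 3.4641i, 1.5530+0.1188i, -0.0813+1.5088i]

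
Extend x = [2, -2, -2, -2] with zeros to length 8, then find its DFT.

Original 4-point DFT: [-4, 4, 4, 4]
Zero-padded 8-point DFT provides frequency interpolation.

DFT_8([x, 0, ...]) = [-4, 2.0000+4.8284i, 4, 2.0000+0.8284i, 4, 2.0000-0.8284i, 4, 2.0000-4.8284i]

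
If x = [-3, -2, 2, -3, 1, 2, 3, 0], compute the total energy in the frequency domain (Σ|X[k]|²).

Parseval: Σ|x[n]|² = (1/N)Σ|X[k]|², so Σ|X[k]|² = N·Σ|x[n]|² = 8·40.0000

Σ|X[k]|² = N·Σ|x[n]|² = 8·40.0000 = 320.0000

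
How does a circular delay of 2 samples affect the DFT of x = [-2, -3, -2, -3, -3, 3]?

Time shift by 2: X_shifted[k] = ω_6^(2k) · X[k]
Shifted x = [-3, 3, -2, -3, -2, -3]

DFT(x[n-2]) = [-10, 2.0000-5.1962i, -4.0000-5.1962i, -4, -4.0000+5.1962i, 2.0000+5.1962i]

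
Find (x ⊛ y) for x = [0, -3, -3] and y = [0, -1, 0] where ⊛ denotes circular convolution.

(x ⊛ y)[n] = Σ(m=0 to 2) x[m] · y[(n-m) mod 3]

Computing each output sample:
(x ⊛ y)[0] = 3
(x ⊛ y)[1] = 0
(x ⊛ y)[2] = 3

x ⊛ y = [3, 0, 3]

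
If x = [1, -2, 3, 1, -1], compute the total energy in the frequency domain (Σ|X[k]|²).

Parseval: Σ|x[n]|² = (1/N)Σ|X[k]|², so Σ|X[k]|² = N·Σ|x[n]|² = 5·16.0000

Σ|X[k]|² = N·Σ|x[n]|² = 5·16.0000 = 80.0000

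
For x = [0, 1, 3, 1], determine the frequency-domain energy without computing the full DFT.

Parseval: Σ|x[n]|² = (1/N)Σ|X[k]|², so Σ|X[k]|² = N·Σ|x[n]|² = 4·11.0000

Σ|X[k]|² = N·Σ|x[n]|² = 4·11.0000 = 44.0000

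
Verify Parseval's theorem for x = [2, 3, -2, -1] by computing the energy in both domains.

Time domain:
Σ|x[n]|² = |2|² + |3|² + |-2|² + |-1|² = 18.0000

Frequency domain:
(1/4)Σ|X[k]|² = (1/4)(|2|² + |4-4i|² + |-2|² + |4+4i|²) = (1/4)·72.0000 = 18.0000

Both sides agree, confirming Parseval's theorem.

Σ|x[n]|² = (1/N)Σ|X[k]|² = 18.0000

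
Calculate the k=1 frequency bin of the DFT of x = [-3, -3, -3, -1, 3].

X[1] = Σ(n=0 to 4) x[n] · ω_5^(1n) where ω_5 = e^(-2πi/5)
= (-3)·ω_5^0 + (-3)·ω_5^1 + (-3)·ω_5^2 + (-1)·ω_5^3 + (3)·ω_5^4

X[1] = 0.2361+6.8819i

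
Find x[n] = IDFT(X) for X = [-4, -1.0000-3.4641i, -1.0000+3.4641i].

x[n] = (1/3) Σ(k=0 to 2) X[k] · e^(2πikn/3)

Computing each x[n]:
x[0] = -2
x[1] = 1
x[2] = -3

x = [-2, 1, -3]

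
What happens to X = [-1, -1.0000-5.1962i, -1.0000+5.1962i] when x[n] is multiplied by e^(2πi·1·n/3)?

Modulation property: DFT(ω_3^(-1n)·x[n]) = X[(k-1) mod 3], so circularly shift X by 1 positions.

X[k-1] = [-1.0000+5.1962i, -1, -1.0000-5.1962i]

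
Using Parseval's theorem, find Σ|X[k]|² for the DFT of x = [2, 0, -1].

Parseval: Σ|x[n]|² = (1/N)Σ|X[k]|², so Σ|X[k]|² = N·Σ|x[n]|² = 3·5.0000

Σ|X[k]|² = N·Σ|x[n]|² = 3·5.0000 = 15.0000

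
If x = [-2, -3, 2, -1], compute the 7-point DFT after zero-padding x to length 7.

Original 4-point DFT: [-4, -4+2i, 4, -4-2i]
Zero-padded 7-point DFT provides frequency interpolation.

DFT_7([x, 0, ...]) = [-4, -3.4145+0.8295i, -3.7579+3.0107i, 2.1724+3.8402i, 2.1724-3.8402i, -3.7579-3.0107i, -3.4145-0.8295i]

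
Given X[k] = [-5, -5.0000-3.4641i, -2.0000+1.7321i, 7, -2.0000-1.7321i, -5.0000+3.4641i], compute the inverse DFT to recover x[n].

x[n] = (1/6) Σ(k=0 to 5) X[k] · e^(2πikn/6)

Computing each x[n]:
x[0] = -2
x[1] = -2
x[2] = 3
x[3] = -1
x[4] = 0
x[5] = -3

x = [-2, -2, 3, -1, 0, -3]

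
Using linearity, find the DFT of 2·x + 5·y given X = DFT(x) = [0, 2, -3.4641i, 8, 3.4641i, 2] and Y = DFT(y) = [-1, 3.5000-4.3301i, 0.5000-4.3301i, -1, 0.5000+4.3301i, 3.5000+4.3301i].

By linearity: DFT(2x + 5y) = 2·DFT(x) + 5·DFT(y)
= 2·[0, 2, -3.4641i, 8, 3.4641i, 2] + 5·[-1, 3.5000-4.3301i, 0.5000-4.3301i, -1, 0.5000+4.3301i, 3.5000+4.3301i]

Computing element-wise:
Z[0] = 2·(0) + 5·(-1) = -5
Z[1] = 2·(2) + 5·(3.5000-4.3301i) = 21.5000-21.6505i
Z[2] = 2·(-3.4641i) + 5·(0.5000-4.3301i) = 2.5000-28.5787i
Z[3] = 2·(8) + 5·(-1) = 11
Z[4] = 2·(3.4641i) + 5·(0.5000+4.3301i) = 2.5000+28.5787i
Z[5] = 2·(2) + 5·(3.5000+4.3301i) = 21.5000+21.6505i

DFT(2x + 5y) = 2·X + 5·Y = [-5, 21.5000-21.6505i, 2.5000-28.5787i, 11, 2.5000+28.5787i, 21.5000+21.6505i]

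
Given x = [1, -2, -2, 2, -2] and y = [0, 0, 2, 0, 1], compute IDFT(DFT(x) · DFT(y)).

(x ⊛ y)[n] = Σ(m=0 to 4) x[m] · y[(n-m) mod 5]

Computing each output sample:
(x ⊛ y)[0] = 2
(x ⊛ y)[1] = -6
(x ⊛ y)[2] = 4
(x ⊛ y)[3] = -6
(x ⊛ y)[4] = -3

x ⊛ y = [2, -6, 4, -6, -3]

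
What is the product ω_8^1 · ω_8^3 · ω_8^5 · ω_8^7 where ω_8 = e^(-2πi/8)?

The primitive 8th roots of unity are ω_8^k for k coprime to 8: k ∈ {1, 3, 5, 7}
Their product equals the constant term of the cyclotomic polynomial Φ_8(x) up to sign.
For n ≥ 3, the product of all primitive nth roots of unity is 1. (For n=1 it is 1; for n=2 it is -1.)

1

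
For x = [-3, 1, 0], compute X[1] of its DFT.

X[1] = Σ(n=0 to 2) x[n] · ω_3^(1n) where ω_3 = e^(-2πi/3)
= (-3)·ω_3^0 + (1)·ω_3^1 + (0)·ω_3^2

X[1] = -3.5000-0.8660i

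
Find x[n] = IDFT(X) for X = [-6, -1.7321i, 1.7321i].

x[n] = (1/3) Σ(k=0 to 2) X[k] · e^(2πikn/3)

Computing each x[n]:
x[0] = -2
x[1] = -1
x[2] = -3

x = [-2, -1, -3]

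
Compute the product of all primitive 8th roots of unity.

The primitive 8th roots of unity are ω_8^k for k coprime to 8: k ∈ {1, 3, 5, 7}
Their product equals the constant term of the cyclotomic polynomial Φ_8(x) up to sign.
For n ≥ 3, the product of all primitive nth roots of unity is 1. (For n=1 it is 1; for n=2 it is -1.)

1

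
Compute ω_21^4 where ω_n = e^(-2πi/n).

ω_21^4 = e^(-2πi·4/21)
= cos(-2π·4/21) + i·sin(-2π·4/21)
= cos(-8π/21) + i·sin(-8π/21)

ω_21^4 = cos(-8π/21) + i·sin(-8π/21) = 0.3653-0.9309i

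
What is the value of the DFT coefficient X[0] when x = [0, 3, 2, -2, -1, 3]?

X[0] = Σ(n=0 to 5) x[n] · ω_6^0 = Σ x[n]
= (0) + (3) + (2) + (-2) + (-1) + (3)

X[0] = 5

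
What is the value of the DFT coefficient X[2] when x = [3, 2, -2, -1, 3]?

X[2] = Σ(n=0 to 4) x[n] · ω_5^(2n) where ω_5 = e^(-2πi/5)
= (3)·ω_5^0 + (2)·ω_5^2 + (-2)·ω_5^4 + (-1)·ω_5^6 + (3)·ω_5^8

X[2] = -1.9721-0.3633i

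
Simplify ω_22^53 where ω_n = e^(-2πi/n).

Since ω_22^22 = 1, powers reduce modulo 22.
53 mod 22 = 9
So ω_22^53 = ω_22^9 = e^(-2πi·9/22)

ω_22^53 = ω_22^9 = -0.8413-0.5406i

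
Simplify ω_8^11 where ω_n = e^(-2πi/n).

Since ω_8^8 = 1, powers reduce modulo 8.
11 mod 8 = 3
So ω_8^11 = ω_8^3 = e^(-2πi·3/8)

ω_8^11 = ω_8^3 = -0.7071-0.7071i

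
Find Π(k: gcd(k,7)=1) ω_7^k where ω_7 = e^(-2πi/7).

The primitive 7th roots of unity are ω_7^k for k coprime to 7: k ∈ {1, 2, 3, 4, 5, 6}
Their product equals the constant term of the cyclotomic polynomial Φ_7(x) up to sign.
For n ≥ 3, the product of all primitive nth roots of unity is 1. (For n=1 it is 1; for n=2 it is -1.)

1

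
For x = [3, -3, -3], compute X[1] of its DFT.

X[1] = Σ(n=0 to 2) x[n] · ω_3^(1n) where ω_3 = e^(-2πi/3)
= (3)·ω_3^0 + (-3)·ω_3^1 + (-3)·ω_3^2

X[1] = 6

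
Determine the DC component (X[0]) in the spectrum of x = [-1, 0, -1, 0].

X[0] = Σ(n=0 to 3) x[n] · ω_4^0 = Σ x[n]
= (-1) + (0) + (-1) + (0)

X[0] = -2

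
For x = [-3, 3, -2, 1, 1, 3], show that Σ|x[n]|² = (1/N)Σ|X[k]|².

Time domain:
Σ|x[n]|² = |-3|² + |3|² + |-2|² + |1|² + |1|² + |3|² = 33.0000

Frequency domain:
(1/6)Σ|X[k]|² = (1/6)(|3|² + |-0.5000+2.5981i|² + |-4.5000-2.5981i|² + |-11|² + |-4.5000+2.5981i|² + |-0.5000-2.5981i|²) = (1/6)·198.0000 = 33.0000

Both sides agree, confirming Parseval's theorem.

Σ|x[n]|² = (1/N)Σ|X[k]|² = 33.0000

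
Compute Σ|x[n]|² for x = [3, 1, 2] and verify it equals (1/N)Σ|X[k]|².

Time domain:
Σ|x[n]|² = |3|² + |1|² + |2|² = 14.0000

Frequency domain:
(1/3)Σ|X[k]|² = (1/3)(|6|² + |1.5000+0.8660i|² + |1.5000-0.8660i|²) = (1/3)·42.0000 = 14.0000

Both sides agree, confirming Parseval's theorem.

Σ|x[n]|² = (1/N)Σ|X[k]|² = 14.0000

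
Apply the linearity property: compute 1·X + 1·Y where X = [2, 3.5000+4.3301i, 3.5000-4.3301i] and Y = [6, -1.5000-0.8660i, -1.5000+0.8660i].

By linearity: DFT(1x + 1y) = 1·DFT(x) + 1·DFT(y)
= 1·[2, 3.5000+4.3301i, 3.5000-4.3301i] + 1·[6, -1.5000-0.8660i, -1.5000+0.8660i]

Computing element-wise:
Z[0] = 1·(2) + 1·(6) = 8
Z[1] = 1·(3.5000+4.3301i) + 1·(-1.5000-0.8660i) = 2.0000+3.4641i
Z[2] = 1·(3.5000-4.3301i) + 1·(-1.5000+0.8660i) = 2.0000-3.4641i

DFT(1x + 1y) = 1·X + 1·Y = [8, 2.0000+3.4641i, 2.0000-3.4641i]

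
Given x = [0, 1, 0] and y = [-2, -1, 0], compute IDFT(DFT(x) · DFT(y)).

(x ⊛ y)[n] = Σ(m=0 to 2) x[m] · y[(n-m) mod 3]

Computing each output sample:
(x ⊛ y)[0] = 0
(x ⊛ y)[1] = -2
(x ⊛ y)[2] = -1

x ⊛ y = [0, -2, -1]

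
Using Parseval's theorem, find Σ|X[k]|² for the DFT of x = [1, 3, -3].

Parseval: Σ|x[n]|² = (1/N)Σ|X[k]|², so Σ|X[k]|² = N·Σ|x[n]|² = 3·19.0000

Σ|X[k]|² = N·Σ|x[n]|² = 3·19.0000 = 57.0000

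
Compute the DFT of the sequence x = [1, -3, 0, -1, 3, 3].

X[k] = Σ(n=0 to 5) x[n] · ω_6^(nk)
where ω_6 = e^(-2πi/6)

Computing each X[k]:
X[0] = 3
X[1] = 0.5000+7.7942i
X[2] = -1.5000+2.5981i
X[3] = 5
X[4] = -1.5000-2.5981i
X[5] = 0.5000-7.7942i

X = [3, 0.5000+7.7942i, -1.5000+2.5981i, 5, -1.5000-2.5981i, 0.5000-7.7942i]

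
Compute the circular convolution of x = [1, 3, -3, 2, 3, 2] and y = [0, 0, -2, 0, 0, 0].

(x ⊛ y)[n] = Σ(m=0 to 5) x[m] · y[(n-m) mod 6]

Computing each output sample:
(x ⊛ y)[0] = -6
(x ⊛ y)[1] = -4
(x ⊛ y)[2] = -2
(x ⊛ y)[3] = -6
(x ⊛ y)[4] = 6
(x ⊛ y)[5] = -4

x ⊛ y = [-6, -4, -2, -6, 6, -4]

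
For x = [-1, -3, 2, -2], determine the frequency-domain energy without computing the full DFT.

Parseval: Σ|x[n]|² = (1/N)Σ|X[k]|², so Σ|X[k]|² = N·Σ|x[n]|² = 4·18.0000

Σ|X[k]|² = N·Σ|x[n]|² = 4·18.0000 = 72.0000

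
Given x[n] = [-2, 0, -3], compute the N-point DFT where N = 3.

X[k] = Σ(n=0 to 2) x[n] · ω_3^(nk)
where ω_3 = e^(-2πi/3)

Computing each X[k]:
X[0] = -5
X[1] = -0.5000-2.5981i
X[2] = -0.5000+2.5981i

X = [-5, -0.5000-2.5981i, -0.5000+2.5981i]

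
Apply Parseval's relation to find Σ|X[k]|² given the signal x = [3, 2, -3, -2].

Parseval: Σ|x[n]|² = (1/N)Σ|X[k]|², so Σ|X[k]|² = N·Σ|x[n]|² = 4·26.0000

Σ|X[k]|² = N·Σ|x[n]|² = 4·26.0000 = 104.0000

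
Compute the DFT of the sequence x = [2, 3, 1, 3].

X[k] = Σ(n=0 to 3) x[n] · ω_4^(nk)
where ω_4 = e^(-2πi/4)

Computing each X[k]:
X[0] = 9
X[1] = 1
X[2] = -3
X[3] = 1

X = [9, 1, -3, 1]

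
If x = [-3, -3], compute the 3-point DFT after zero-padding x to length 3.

Original 2-point DFT: [-6, 0]
Zero-padded 3-point DFT provides frequency interpolation.

DFT_3([x, 0, ...]) = [-6, -1.5000+2.5981i, -1.5000-2.5981i]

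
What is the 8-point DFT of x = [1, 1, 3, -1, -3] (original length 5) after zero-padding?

Original 5-point DFT: [1, -1.2361-6.1554i, 3.2361+1.4531i, 3.2361-1.4531i, -1.2361+6.1554i]
Zero-padded 8-point DFT provides frequency interpolation.

DFT_8([x, 0, ...]) = [1, 5.4142-3.0000i, -5-2i, 2.5858+3.0000i, 1, 2.5858-3.0000i, -5+2i, 5.4142+3.0000i]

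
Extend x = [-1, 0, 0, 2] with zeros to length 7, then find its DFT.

Original 4-point DFT: [1, -1+2i, -3, -1-2i]
Zero-padded 7-point DFT provides frequency interpolation.

DFT_7([x, 0, ...]) = [1, -2.8019-0.8678i, 0.2470+1.5637i, -1.4450-1.9499i, -1.4450+1.9499i, 0.2470-1.5637i, -2.8019+0.8678i]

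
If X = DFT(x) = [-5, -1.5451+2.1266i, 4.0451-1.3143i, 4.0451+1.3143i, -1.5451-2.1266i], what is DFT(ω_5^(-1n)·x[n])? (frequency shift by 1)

Modulation property: DFT(ω_5^(-1n)·x[n]) = X[(k-1) mod 5], so circularly shift X by 1 positions.

X[k-1] = [-1.5451-2.1266i, -5, -1.5451+2.1266i, 4.0451-1.3143i, 4.0451+1.3143i]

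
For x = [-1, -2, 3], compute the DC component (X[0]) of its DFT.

X[0] = Σ(n=0 to 2) x[n] · ω_3^0 = Σ x[n]
= (-1) + (-2) + (3)

X[0] = 0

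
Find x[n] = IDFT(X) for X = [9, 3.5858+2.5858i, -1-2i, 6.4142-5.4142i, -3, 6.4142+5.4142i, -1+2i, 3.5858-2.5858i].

x[n] = (1/8) Σ(k=0 to 7) X[k] · e^(2πikn/8)

Computing each x[n]:
x[0] = 3
x[1] = 2
x[2] = -1
x[3] = 2
x[4] = -2
x[5] = 2
x[6] = 3
x[7] = 0

x = [3, 2, -1, 2, -2, 2, 3, 0]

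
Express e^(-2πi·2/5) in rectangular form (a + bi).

ω_5^2 = e^(-2πi·2/5)
= cos(-2π·2/5) + i·sin(-2π·2/5)
= cos(-4π/5) + i·sin(-4π/5)

ω_5^2 = cos(-4π/5) + i·sin(-4π/5) = -0.8090-0.5878i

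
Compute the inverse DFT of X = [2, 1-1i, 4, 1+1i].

x[n] = (1/4) Σ(k=0 to 3) X[k] · e^(2πikn/4)

Computing each x[n]:
x[0] = 2
x[1] = 0
x[2] = 1
x[3] = -1

x = [2, 0, 1, -1]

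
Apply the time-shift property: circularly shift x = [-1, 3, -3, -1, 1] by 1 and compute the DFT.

Time shift by 1: X_shifted[k] = ω_5^(1k) · X[k]
Shifted x = [1, -1, 3, -3, -1]

DFT(x[n-1]) = [-1, 0.3820-3.5267i, 2.6180+5.7063i, 2.6180-5.7063i, 0.3820+3.5267i]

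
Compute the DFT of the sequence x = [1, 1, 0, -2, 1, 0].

X[k] = Σ(n=0 to 5) x[n] · ω_6^(nk)
where ω_6 = e^(-2πi/6)

Computing each X[k]:
X[0] = 1
X[1] = 3
X[2] = -2.0000-1.7321i
X[3] = 3
X[4] = -2.0000+1.7321i
X[5] = 3

X = [1, 3, -2.0000-1.7321i, 3, -2.0000+1.7321i, 3]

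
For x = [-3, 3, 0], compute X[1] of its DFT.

X[1] = Σ(n=0 to 2) x[n] · ω_3^(1n) where ω_3 = e^(-2πi/3)
= (-3)·ω_3^0 + (3)·ω_3^1 + (0)·ω_3^2

X[1] = -4.5000-2.5981i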